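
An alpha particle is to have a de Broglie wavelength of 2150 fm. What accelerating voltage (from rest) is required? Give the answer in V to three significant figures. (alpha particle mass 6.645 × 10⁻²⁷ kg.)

V = 22.3 V

p = h/λ = 6.626 × 10⁻³⁴ / 2.150 × 10⁻¹² = 3.082 × 10⁻²² kg·m/s.
KE = p²/(2m) = 7.147 × 10⁻¹⁸ J.
V = KE/2e = 7.147 × 10⁻¹⁸ / (2 × 1.602 × 10⁻¹⁹) = 22.3 V.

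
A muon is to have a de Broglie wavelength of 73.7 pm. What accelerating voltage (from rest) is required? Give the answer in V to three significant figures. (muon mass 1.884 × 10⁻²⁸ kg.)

p = h/λ = 6.626 × 10⁻³⁴ / 7.370 × 10⁻¹¹ = 8.991 × 10⁻²⁴ kg·m/s.
KE = p²/(2m) = 2.145 × 10⁻¹⁹ J.
V = KE/e = 2.145 × 10⁻¹⁹ / (1.602 × 10⁻¹⁹) = 1.34 V.

V = 1.34 V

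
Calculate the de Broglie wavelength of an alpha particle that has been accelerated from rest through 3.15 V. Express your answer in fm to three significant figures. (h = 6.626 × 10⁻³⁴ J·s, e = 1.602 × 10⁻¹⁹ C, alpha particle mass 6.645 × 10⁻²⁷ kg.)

λ = 5720 fm

KE = 2eV = 2 × 1.602 × 10⁻¹⁹ × 3.150 = 1.009 × 10⁻¹⁸ J.
p = √(2mKE) = √(2 × 6.645 × 10⁻²⁷ × 1.009 × 10⁻¹⁸) = 1.158 × 10⁻²² kg·m/s.
λ = h/p = 6.626 × 10⁻³⁴ / 1.158 × 10⁻²² = 5.72 × 10⁻¹² m = 5720 fm.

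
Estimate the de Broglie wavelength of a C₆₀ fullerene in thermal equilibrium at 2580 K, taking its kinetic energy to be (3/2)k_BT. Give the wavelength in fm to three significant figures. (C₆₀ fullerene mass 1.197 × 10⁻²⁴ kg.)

KE = (3/2)k_BT = 1.5 × 1.381 × 10⁻²³ × 2580 = 5.344 × 10⁻²⁰ J.
p = √(2mKE) = √(2 × 1.197 × 10⁻²⁴ × 5.344 × 10⁻²⁰) = 3.577 × 10⁻²² kg·m/s.
λ = h/p = 1.85 × 10⁻¹² m = 1850 fm.

λ = 1850 fm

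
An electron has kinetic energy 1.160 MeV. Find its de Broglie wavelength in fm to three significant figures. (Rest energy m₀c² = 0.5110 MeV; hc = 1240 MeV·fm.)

λ = 779 fm

Total energy E = KE + m₀c² = 1.160 + 0.5110 = 1.6710 MeV.
(pc)² = E² − (m₀c²)² = (1.6710)² − (0.5110)² = 2.531 MeV², so pc = 1.591 MeV.
λ = hc/(pc) = 1240 MeV·fm / 1.591 MeV = 779 fm.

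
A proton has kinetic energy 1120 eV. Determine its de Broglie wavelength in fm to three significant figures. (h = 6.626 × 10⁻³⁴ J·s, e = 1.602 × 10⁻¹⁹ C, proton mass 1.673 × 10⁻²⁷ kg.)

KE = 1120 eV = 1.794 × 10⁻¹⁶ J.
p = √(2mKE) = √(2 × 1.673 × 10⁻²⁷ × 1.794 × 10⁻¹⁶) = 7.748 × 10⁻²² kg·m/s.
λ = h/p = 6.626 × 10⁻³⁴ / 7.748 × 10⁻²² = 8.55 × 10⁻¹³ m = 855 fm.

λ = 855 fm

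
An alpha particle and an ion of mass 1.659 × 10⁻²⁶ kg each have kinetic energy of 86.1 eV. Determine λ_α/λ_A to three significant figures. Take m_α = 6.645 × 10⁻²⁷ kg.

λ_α/λ_A = 1.58

At fixed KE, p = √(2mKE) so λ = h/p ∝ 1/√m.
λ_α/λ_A = √(m_A/m_α) = √(1.659 × 10⁻²⁶/6.645 × 10⁻²⁷) = √(2.497) = 1.58.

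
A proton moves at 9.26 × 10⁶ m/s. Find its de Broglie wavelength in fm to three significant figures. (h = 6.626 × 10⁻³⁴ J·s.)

λ = 42.8 fm

p = mv = 1.673 × 10⁻²⁷ × 9.26 × 10⁶ = 1.549 × 10⁻²⁰ kg·m/s.
λ = h/p = 6.626 × 10⁻³⁴ / 1.549 × 10⁻²⁰ = 4.28 × 10⁻¹⁴ m = 42.8 fm.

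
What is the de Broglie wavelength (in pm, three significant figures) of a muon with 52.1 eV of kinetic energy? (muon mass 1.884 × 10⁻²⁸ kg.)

λ = 11.8 pm

KE = 52.1 eV = 8.346 × 10⁻¹⁸ J.
p = √(2mKE) = √(2 × 1.884 × 10⁻²⁸ × 8.346 × 10⁻¹⁸) = 5.608 × 10⁻²³ kg·m/s.
λ = h/p = 6.626 × 10⁻³⁴ / 5.608 × 10⁻²³ = 1.18 × 10⁻¹¹ m = 11.8 pm.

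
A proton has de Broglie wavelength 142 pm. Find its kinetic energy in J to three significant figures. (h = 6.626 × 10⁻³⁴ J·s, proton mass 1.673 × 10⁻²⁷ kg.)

KE = 6.51 × 10⁻²¹ J

p = h/λ = 6.626 × 10⁻³⁴ / 1.420 × 10⁻¹⁰ = 4.666 × 10⁻²⁴ kg·m/s.
KE = p²/(2m) = (4.666 × 10⁻²⁴)² / (2 × 1.673 × 10⁻²⁷) = 6.507 × 10⁻²¹ J = 6.51 × 10⁻²¹ J.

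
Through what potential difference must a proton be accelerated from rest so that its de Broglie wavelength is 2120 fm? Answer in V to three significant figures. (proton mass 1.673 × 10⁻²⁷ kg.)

p = h/λ = 6.626 × 10⁻³⁴ / 2.120 × 10⁻¹² = 3.125 × 10⁻²² kg·m/s.
KE = p²/(2m) = 2.919 × 10⁻¹⁷ J.
V = KE/e = 2.919 × 10⁻¹⁷ / (1.602 × 10⁻¹⁹) = 182 V.

V = 182 V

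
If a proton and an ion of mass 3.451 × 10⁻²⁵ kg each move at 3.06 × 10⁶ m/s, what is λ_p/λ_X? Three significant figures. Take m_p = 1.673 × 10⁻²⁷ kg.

At fixed v, p = mv so λ = h/(mv) ∝ 1/m.
λ_p/λ_X = m_X/m_p = 3.451 × 10⁻²⁵/1.673 × 10⁻²⁷ = 206.

λ_p/λ_X = 206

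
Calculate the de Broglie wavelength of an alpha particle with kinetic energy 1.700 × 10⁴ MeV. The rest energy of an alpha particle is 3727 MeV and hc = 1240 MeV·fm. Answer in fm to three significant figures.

Total energy E = KE + m₀c² = 1.700 × 10⁴ + 3727 = 20727 MeV.
(pc)² = E² − (m₀c²)² = (20727)² − (3727)² = 4.157 × 10⁸ MeV², so pc = 2.039 × 10⁴ MeV.
λ = hc/(pc) = 1240 MeV·fm / 2.039 × 10⁴ MeV = 0.0608 fm.

λ = 0.0608 fm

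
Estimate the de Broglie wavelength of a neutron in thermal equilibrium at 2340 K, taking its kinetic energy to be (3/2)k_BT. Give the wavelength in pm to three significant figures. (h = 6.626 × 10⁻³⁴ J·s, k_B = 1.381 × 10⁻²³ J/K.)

λ = 52.0 pm

KE = (3/2)k_BT = 1.5 × 1.381 × 10⁻²³ × 2340 = 4.847 × 10⁻²⁰ J.
p = √(2mKE) = √(2 × 1.675 × 10⁻²⁷ × 4.847 × 10⁻²⁰) = 1.274 × 10⁻²³ kg·m/s.
λ = h/p = 5.20 × 10⁻¹¹ m = 52.0 pm.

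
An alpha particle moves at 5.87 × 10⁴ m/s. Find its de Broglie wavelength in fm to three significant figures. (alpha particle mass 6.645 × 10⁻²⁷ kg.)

λ = 1700 fm

p = mv = 6.645 × 10⁻²⁷ × 5.87 × 10⁴ = 3.901 × 10⁻²² kg·m/s.
λ = h/p = 6.626 × 10⁻³⁴ / 3.901 × 10⁻²² = 1.70 × 10⁻¹² m = 1700 fm.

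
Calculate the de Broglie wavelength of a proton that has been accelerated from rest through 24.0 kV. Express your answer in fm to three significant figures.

λ = 185 fm

KE = eV = 1.602 × 10⁻¹⁹ × 2.400 × 10⁴ = 3.845 × 10⁻¹⁵ J.
p = √(2mKE) = √(2 × 1.673 × 10⁻²⁷ × 3.845 × 10⁻¹⁵) = 3.587 × 10⁻²¹ kg·m/s.
λ = h/p = 6.626 × 10⁻³⁴ / 3.587 × 10⁻²¹ = 1.85 × 10⁻¹³ m = 185 fm.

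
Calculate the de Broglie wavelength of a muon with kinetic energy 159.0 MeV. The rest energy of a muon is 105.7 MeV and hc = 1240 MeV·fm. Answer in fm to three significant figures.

λ = 5.11 fm

Total energy E = KE + m₀c² = 159.0 + 105.7 = 264.7 MeV.
(pc)² = E² − (m₀c²)² = (264.7)² − (105.7)² = 5.889 × 10⁴ MeV², so pc = 242.7 MeV.
λ = hc/(pc) = 1240 MeV·fm / 242.7 MeV = 5.11 fm.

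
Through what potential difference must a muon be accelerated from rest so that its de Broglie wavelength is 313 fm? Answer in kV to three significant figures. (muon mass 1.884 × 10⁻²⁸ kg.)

p = h/λ = 6.626 × 10⁻³⁴ / 3.130 × 10⁻¹³ = 2.117 × 10⁻²¹ kg·m/s.
KE = p²/(2m) = 1.189 × 10⁻¹⁴ J.
V = KE/e = 1.189 × 10⁻¹⁴ / (1.602 × 10⁻¹⁹) = 74.2 kV.

V = 74.2 kV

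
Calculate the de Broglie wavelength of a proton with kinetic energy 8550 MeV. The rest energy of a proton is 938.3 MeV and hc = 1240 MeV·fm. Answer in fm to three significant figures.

λ = 0.131 fm

Total energy E = KE + m₀c² = 8550 + 938.3 = 9488.3 MeV.
(pc)² = E² − (m₀c²)² = (9488.3)² − (938.3)² = 8.915 × 10⁷ MeV², so pc = 9442 MeV.
λ = hc/(pc) = 1240 MeV·fm / 9442 MeV = 0.131 fm.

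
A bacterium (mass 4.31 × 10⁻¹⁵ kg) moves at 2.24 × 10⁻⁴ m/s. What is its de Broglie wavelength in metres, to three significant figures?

λ = 6.86 × 10⁻¹⁶ m

p = mv = 4.31 × 10⁻¹⁵ × 2.24 × 10⁻⁴ = 9.654 × 10⁻¹⁹ kg·m/s.
λ = h/p = 6.626 × 10⁻³⁴ / 9.654 × 10⁻¹⁹ = 6.86 × 10⁻¹⁶ m.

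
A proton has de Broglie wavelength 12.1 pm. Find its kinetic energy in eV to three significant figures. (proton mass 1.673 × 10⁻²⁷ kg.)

KE = 5.59 eV

p = h/λ = 6.626 × 10⁻³⁴ / 1.210 × 10⁻¹¹ = 5.476 × 10⁻²³ kg·m/s.
KE = p²/(2m) = (5.476 × 10⁻²³)² / (2 × 1.673 × 10⁻²⁷) = 8.962 × 10⁻¹⁹ J = 5.59 eV.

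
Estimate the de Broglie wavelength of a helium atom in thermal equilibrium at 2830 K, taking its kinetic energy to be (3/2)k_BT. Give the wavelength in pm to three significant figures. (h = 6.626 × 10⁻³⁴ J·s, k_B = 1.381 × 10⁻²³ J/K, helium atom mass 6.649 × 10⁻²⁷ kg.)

λ = 23.7 pm

KE = (3/2)k_BT = 1.5 × 1.381 × 10⁻²³ × 2830 = 5.862 × 10⁻²⁰ J.
p = √(2mKE) = √(2 × 6.649 × 10⁻²⁷ × 5.862 × 10⁻²⁰) = 2.792 × 10⁻²³ kg·m/s.
λ = h/p = 2.37 × 10⁻¹¹ m = 23.7 pm.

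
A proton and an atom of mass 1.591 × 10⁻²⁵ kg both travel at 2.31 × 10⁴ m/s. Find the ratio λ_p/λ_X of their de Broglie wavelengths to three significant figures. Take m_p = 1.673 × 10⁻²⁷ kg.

At fixed v, p = mv so λ = h/(mv) ∝ 1/m.
λ_p/λ_X = m_X/m_p = 1.591 × 10⁻²⁵/1.673 × 10⁻²⁷ = 95.1.

λ_p/λ_X = 95.1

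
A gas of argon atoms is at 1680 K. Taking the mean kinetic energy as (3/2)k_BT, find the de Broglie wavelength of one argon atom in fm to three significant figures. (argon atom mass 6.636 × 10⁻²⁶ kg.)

λ = 9750 fm

KE = (3/2)k_BT = 1.5 × 1.381 × 10⁻²³ × 1680 = 3.480 × 10⁻²⁰ J.
p = √(2mKE) = √(2 × 6.636 × 10⁻²⁶ × 3.480 × 10⁻²⁰) = 6.796 × 10⁻²³ kg·m/s.
λ = h/p = 9.75 × 10⁻¹² m = 9750 fm.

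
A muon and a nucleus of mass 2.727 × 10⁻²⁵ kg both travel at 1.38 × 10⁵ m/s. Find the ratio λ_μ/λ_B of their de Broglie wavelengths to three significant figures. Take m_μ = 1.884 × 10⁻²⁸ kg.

λ_μ/λ_B = 1450

At fixed v, p = mv so λ = h/(mv) ∝ 1/m.
λ_μ/λ_B = m_B/m_μ = 2.727 × 10⁻²⁵/1.884 × 10⁻²⁸ = 1450.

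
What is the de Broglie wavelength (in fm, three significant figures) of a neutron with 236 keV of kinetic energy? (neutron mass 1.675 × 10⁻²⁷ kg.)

λ = 58.9 fm

KE = 236 keV = 3.781 × 10⁻¹⁴ J.
p = √(2mKE) = √(2 × 1.675 × 10⁻²⁷ × 3.781 × 10⁻¹⁴) = 1.125 × 10⁻²⁰ kg·m/s.
λ = h/p = 6.626 × 10⁻³⁴ / 1.125 × 10⁻²⁰ = 5.89 × 10⁻¹⁴ m = 58.9 fm.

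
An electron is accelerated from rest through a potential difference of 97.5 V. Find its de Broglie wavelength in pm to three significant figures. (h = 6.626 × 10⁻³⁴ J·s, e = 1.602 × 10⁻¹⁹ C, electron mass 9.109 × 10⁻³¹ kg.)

λ = 124 pm

KE = eV = 1.602 × 10⁻¹⁹ × 97.50 = 1.562 × 10⁻¹⁷ J.
p = √(2mKE) = √(2 × 9.109 × 10⁻³¹ × 1.562 × 10⁻¹⁷) = 5.334 × 10⁻²⁴ kg·m/s.
λ = h/p = 6.626 × 10⁻³⁴ / 5.334 × 10⁻²⁴ = 1.24 × 10⁻¹⁰ m = 124 pm.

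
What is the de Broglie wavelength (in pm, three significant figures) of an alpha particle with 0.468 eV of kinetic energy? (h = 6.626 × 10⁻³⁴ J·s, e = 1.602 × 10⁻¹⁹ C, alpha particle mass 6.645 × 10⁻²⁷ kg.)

λ = 21.0 pm

KE = 0.468 eV = 7.497 × 10⁻²⁰ J.
p = √(2mKE) = √(2 × 6.645 × 10⁻²⁷ × 7.497 × 10⁻²⁰) = 3.157 × 10⁻²³ kg·m/s.
λ = h/p = 6.626 × 10⁻³⁴ / 3.157 × 10⁻²³ = 2.10 × 10⁻¹¹ m = 21.0 pm.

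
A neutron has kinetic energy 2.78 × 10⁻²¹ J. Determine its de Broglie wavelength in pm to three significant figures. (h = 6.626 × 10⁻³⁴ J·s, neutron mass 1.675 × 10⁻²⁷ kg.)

p = √(2mKE) = √(2 × 1.675 × 10⁻²⁷ × 2.780 × 10⁻²¹) = 3.052 × 10⁻²⁴ kg·m/s.
λ = h/p = 6.626 × 10⁻³⁴ / 3.052 × 10⁻²⁴ = 2.17 × 10⁻¹⁰ m = 217 pm.

λ = 217 pm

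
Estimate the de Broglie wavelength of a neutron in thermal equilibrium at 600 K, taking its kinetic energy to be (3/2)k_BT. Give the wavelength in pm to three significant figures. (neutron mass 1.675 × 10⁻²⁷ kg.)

KE = (3/2)k_BT = 1.5 × 1.381 × 10⁻²³ × 600 = 1.243 × 10⁻²⁰ J.
p = √(2mKE) = √(2 × 1.675 × 10⁻²⁷ × 1.243 × 10⁻²⁰) = 6.453 × 10⁻²⁴ kg·m/s.
λ = h/p = 1.03 × 10⁻¹⁰ m = 103 pm.

λ = 103 pm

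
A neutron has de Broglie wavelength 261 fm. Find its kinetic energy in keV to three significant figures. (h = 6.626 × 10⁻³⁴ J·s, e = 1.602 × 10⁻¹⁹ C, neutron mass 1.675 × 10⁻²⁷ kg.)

p = h/λ = 6.626 × 10⁻³⁴ / 2.610 × 10⁻¹³ = 2.539 × 10⁻²¹ kg·m/s.
KE = p²/(2m) = (2.539 × 10⁻²¹)² / (2 × 1.675 × 10⁻²⁷) = 1.924 × 10⁻¹⁵ J = 12.0 keV.

KE = 12.0 keV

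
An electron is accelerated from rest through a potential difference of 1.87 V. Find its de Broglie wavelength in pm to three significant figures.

KE = eV = 1.602 × 10⁻¹⁹ × 1.870 = 2.996 × 10⁻¹⁹ J.
p = √(2mKE) = √(2 × 9.109 × 10⁻³¹ × 2.996 × 10⁻¹⁹) = 7.388 × 10⁻²⁵ kg·m/s.
λ = h/p = 6.626 × 10⁻³⁴ / 7.388 × 10⁻²⁵ = 8.97 × 10⁻¹⁰ m = 897 pm.

λ = 897 pm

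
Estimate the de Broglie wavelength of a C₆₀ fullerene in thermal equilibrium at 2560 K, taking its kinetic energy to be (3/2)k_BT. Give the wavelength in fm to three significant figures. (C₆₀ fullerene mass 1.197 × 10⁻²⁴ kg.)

KE = (3/2)k_BT = 1.5 × 1.381 × 10⁻²³ × 2560 = 5.303 × 10⁻²⁰ J.
p = √(2mKE) = √(2 × 1.197 × 10⁻²⁴ × 5.303 × 10⁻²⁰) = 3.563 × 10⁻²² kg·m/s.
λ = h/p = 1.86 × 10⁻¹² m = 1860 fm.

λ = 1860 fm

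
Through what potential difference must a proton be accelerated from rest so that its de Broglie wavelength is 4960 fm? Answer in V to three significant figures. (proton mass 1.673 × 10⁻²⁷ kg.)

V = 33.3 V

p = h/λ = 6.626 × 10⁻³⁴ / 4.960 × 10⁻¹² = 1.336 × 10⁻²² kg·m/s.
KE = p²/(2m) = 5.334 × 10⁻¹⁸ J.
V = KE/e = 5.334 × 10⁻¹⁸ / (1.602 × 10⁻¹⁹) = 33.3 V.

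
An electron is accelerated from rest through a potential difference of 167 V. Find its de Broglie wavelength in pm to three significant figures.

λ = 94.9 pm

KE = eV = 1.602 × 10⁻¹⁹ × 167.0 = 2.675 × 10⁻¹⁷ J.
p = √(2mKE) = √(2 × 9.109 × 10⁻³¹ × 2.675 × 10⁻¹⁷) = 6.981 × 10⁻²⁴ kg·m/s.
λ = h/p = 6.626 × 10⁻³⁴ / 6.981 × 10⁻²⁴ = 9.49 × 10⁻¹¹ m = 94.9 pm.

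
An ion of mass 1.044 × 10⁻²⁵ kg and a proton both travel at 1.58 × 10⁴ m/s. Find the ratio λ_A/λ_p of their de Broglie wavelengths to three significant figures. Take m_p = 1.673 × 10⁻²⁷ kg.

λ_A/λ_p = 0.0160

At fixed v, p = mv so λ = h/(mv) ∝ 1/m.
λ_A/λ_p = m_p/m_A = 1.673 × 10⁻²⁷/1.044 × 10⁻²⁵ = 0.0160.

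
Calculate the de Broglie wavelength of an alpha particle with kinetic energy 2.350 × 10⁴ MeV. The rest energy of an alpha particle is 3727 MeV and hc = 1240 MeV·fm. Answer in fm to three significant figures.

Total energy E = KE + m₀c² = 2.350 × 10⁴ + 3727 = 27227 MeV.
(pc)² = E² − (m₀c²)² = (27227)² − (3727)² = 7.274 × 10⁸ MeV², so pc = 2.697 × 10⁴ MeV.
λ = hc/(pc) = 1240 MeV·fm / 2.697 × 10⁴ MeV = 0.0460 fm.

λ = 0.0460 fm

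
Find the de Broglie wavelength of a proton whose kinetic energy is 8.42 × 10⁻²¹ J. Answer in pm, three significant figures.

p = √(2mKE) = √(2 × 1.673 × 10⁻²⁷ × 8.420 × 10⁻²¹) = 5.308 × 10⁻²⁴ kg·m/s.
λ = h/p = 6.626 × 10⁻³⁴ / 5.308 × 10⁻²⁴ = 1.25 × 10⁻¹⁰ m = 125 pm.

λ = 125 pm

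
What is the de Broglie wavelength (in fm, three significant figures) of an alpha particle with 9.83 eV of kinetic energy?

λ = 4580 fm

KE = 9.83 eV = 1.575 × 10⁻¹⁸ J.
p = √(2mKE) = √(2 × 6.645 × 10⁻²⁷ × 1.575 × 10⁻¹⁸) = 1.447 × 10⁻²² kg·m/s.
λ = h/p = 6.626 × 10⁻³⁴ / 1.447 × 10⁻²² = 4.58 × 10⁻¹² m = 4580 fm.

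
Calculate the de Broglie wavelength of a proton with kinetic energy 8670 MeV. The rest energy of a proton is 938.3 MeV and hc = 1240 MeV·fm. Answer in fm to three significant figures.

λ = 0.130 fm

Total energy E = KE + m₀c² = 8670 + 938.3 = 9608.3 MeV.
(pc)² = E² − (m₀c²)² = (9608.3)² − (938.3)² = 9.144 × 10⁷ MeV², so pc = 9562 MeV.
λ = hc/(pc) = 1240 MeV·fm / 9562 MeV = 0.130 fm.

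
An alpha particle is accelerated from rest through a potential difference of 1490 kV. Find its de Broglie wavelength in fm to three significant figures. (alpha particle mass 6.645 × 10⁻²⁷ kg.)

KE = 2eV = 2 × 1.602 × 10⁻¹⁹ × 1.490 × 10⁶ = 4.774 × 10⁻¹³ J.
p = √(2mKE) = √(2 × 6.645 × 10⁻²⁷ × 4.774 × 10⁻¹³) = 7.965 × 10⁻²⁰ kg·m/s.
λ = h/p = 6.626 × 10⁻³⁴ / 7.965 × 10⁻²⁰ = 8.32 × 10⁻¹⁵ m = 8.32 fm.

λ = 8.32 fm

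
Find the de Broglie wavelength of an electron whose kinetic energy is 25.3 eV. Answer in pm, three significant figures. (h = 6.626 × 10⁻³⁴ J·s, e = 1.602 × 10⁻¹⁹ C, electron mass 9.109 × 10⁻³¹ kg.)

KE = 25.3 eV = 4.053 × 10⁻¹⁸ J.
p = √(2mKE) = √(2 × 9.109 × 10⁻³¹ × 4.053 × 10⁻¹⁸) = 2.717 × 10⁻²⁴ kg·m/s.
λ = h/p = 6.626 × 10⁻³⁴ / 2.717 × 10⁻²⁴ = 2.44 × 10⁻¹⁰ m = 244 pm.

λ = 244 pm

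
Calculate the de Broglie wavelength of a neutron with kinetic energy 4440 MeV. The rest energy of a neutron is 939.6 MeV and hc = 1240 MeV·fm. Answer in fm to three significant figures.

λ = 0.234 fm

Total energy E = KE + m₀c² = 4440 + 939.6 = 5379.6 MeV.
(pc)² = E² − (m₀c²)² = (5379.6)² − (939.6)² = 2.806 × 10⁷ MeV², so pc = 5297 MeV.
λ = hc/(pc) = 1240 MeV·fm / 5297 MeV = 0.234 fm.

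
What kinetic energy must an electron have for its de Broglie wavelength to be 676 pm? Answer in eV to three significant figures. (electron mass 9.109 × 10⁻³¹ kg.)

KE = 3.29 eV

p = h/λ = 6.626 × 10⁻³⁴ / 6.760 × 10⁻¹⁰ = 9.802 × 10⁻²⁵ kg·m/s.
KE = p²/(2m) = (9.802 × 10⁻²⁵)² / (2 × 9.109 × 10⁻³¹) = 5.274 × 10⁻¹⁹ J = 3.29 eV.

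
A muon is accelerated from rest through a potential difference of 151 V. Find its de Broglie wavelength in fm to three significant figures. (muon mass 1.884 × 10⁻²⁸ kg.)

λ = 6940 fm

KE = eV = 1.602 × 10⁻¹⁹ × 151.0 = 2.419 × 10⁻¹⁷ J.
p = √(2mKE) = √(2 × 1.884 × 10⁻²⁸ × 2.419 × 10⁻¹⁷) = 9.547 × 10⁻²³ kg·m/s.
λ = h/p = 6.626 × 10⁻³⁴ / 9.547 × 10⁻²³ = 6.94 × 10⁻¹² m = 6940 fm.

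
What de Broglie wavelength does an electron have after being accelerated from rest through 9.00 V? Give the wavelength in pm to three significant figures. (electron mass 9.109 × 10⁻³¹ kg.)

KE = eV = 1.602 × 10⁻¹⁹ × 9.000 = 1.442 × 10⁻¹⁸ J.
p = √(2mKE) = √(2 × 9.109 × 10⁻³¹ × 1.442 × 10⁻¹⁸) = 1.621 × 10⁻²⁴ kg·m/s.
λ = h/p = 6.626 × 10⁻³⁴ / 1.621 × 10⁻²⁴ = 4.09 × 10⁻¹⁰ m = 409 pm.

λ = 409 pm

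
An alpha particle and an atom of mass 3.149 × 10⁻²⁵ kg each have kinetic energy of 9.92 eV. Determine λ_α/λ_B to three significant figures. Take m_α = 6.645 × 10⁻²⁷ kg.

At fixed KE, p = √(2mKE) so λ = h/p ∝ 1/√m.
λ_α/λ_B = √(m_B/m_α) = √(3.149 × 10⁻²⁵/6.645 × 10⁻²⁷) = √(47.39) = 6.88.

λ_α/λ_B = 6.88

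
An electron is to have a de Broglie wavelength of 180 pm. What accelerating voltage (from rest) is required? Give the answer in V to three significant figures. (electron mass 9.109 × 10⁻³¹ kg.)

V = 46.4 V

p = h/λ = 6.626 × 10⁻³⁴ / 1.800 × 10⁻¹⁰ = 3.681 × 10⁻²⁴ kg·m/s.
KE = p²/(2m) = 7.438 × 10⁻¹⁸ J.
V = KE/e = 7.438 × 10⁻¹⁸ / (1.602 × 10⁻¹⁹) = 46.4 V.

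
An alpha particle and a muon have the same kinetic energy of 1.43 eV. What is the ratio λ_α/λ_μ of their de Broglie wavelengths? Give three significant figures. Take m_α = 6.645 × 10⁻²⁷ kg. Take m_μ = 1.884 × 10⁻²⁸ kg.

At fixed KE, p = √(2mKE) so λ = h/p ∝ 1/√m.
λ_α/λ_μ = √(m_μ/m_α) = √(1.884 × 10⁻²⁸/6.645 × 10⁻²⁷) = √(0.02835) = 0.168.

λ_α/λ_μ = 0.168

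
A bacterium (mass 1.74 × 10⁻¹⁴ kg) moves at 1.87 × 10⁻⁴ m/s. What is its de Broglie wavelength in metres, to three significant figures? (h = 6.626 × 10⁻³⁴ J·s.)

p = mv = 1.74 × 10⁻¹⁴ × 1.87 × 10⁻⁴ = 3.254 × 10⁻¹⁸ kg·m/s.
λ = h/p = 6.626 × 10⁻³⁴ / 3.254 × 10⁻¹⁸ = 2.04 × 10⁻¹⁶ m.

λ = 2.04 × 10⁻¹⁶ m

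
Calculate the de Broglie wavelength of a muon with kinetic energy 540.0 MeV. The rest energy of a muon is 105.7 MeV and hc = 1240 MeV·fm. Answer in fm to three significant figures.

Total energy E = KE + m₀c² = 540.0 + 105.7 = 645.7 MeV.
(pc)² = E² − (m₀c²)² = (645.7)² − (105.7)² = 4.058 × 10⁵ MeV², so pc = 637.0 MeV.
λ = hc/(pc) = 1240 MeV·fm / 637.0 MeV = 1.95 fm.

λ = 1.95 fm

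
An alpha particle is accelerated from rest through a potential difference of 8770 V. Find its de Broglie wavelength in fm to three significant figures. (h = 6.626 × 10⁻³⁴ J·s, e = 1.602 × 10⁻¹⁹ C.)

KE = 2eV = 2 × 1.602 × 10⁻¹⁹ × 8770 = 2.810 × 10⁻¹⁵ J.
p = √(2mKE) = √(2 × 6.645 × 10⁻²⁷ × 2.810 × 10⁻¹⁵) = 6.111 × 10⁻²¹ kg·m/s.
λ = h/p = 6.626 × 10⁻³⁴ / 6.111 × 10⁻²¹ = 1.08 × 10⁻¹³ m = 108 fm.

λ = 108 fm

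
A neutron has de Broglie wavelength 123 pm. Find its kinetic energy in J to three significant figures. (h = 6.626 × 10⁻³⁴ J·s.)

p = h/λ = 6.626 × 10⁻³⁴ / 1.230 × 10⁻¹⁰ = 5.387 × 10⁻²⁴ kg·m/s.
KE = p²/(2m) = (5.387 × 10⁻²⁴)² / (2 × 1.675 × 10⁻²⁷) = 8.663 × 10⁻²¹ J = 8.66 × 10⁻²¹ J.

KE = 8.66 × 10⁻²¹ J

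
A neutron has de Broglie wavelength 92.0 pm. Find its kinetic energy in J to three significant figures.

KE = 1.55 × 10⁻²⁰ J

p = h/λ = 6.626 × 10⁻³⁴ / 9.200 × 10⁻¹¹ = 7.202 × 10⁻²⁴ kg·m/s.
KE = p²/(2m) = (7.202 × 10⁻²⁴)² / (2 × 1.675 × 10⁻²⁷) = 1.548 × 10⁻²⁰ J = 1.55 × 10⁻²⁰ J.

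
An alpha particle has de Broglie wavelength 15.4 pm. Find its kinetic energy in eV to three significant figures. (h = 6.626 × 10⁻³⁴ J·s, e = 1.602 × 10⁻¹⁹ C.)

p = h/λ = 6.626 × 10⁻³⁴ / 1.540 × 10⁻¹¹ = 4.303 × 10⁻²³ kg·m/s.
KE = p²/(2m) = (4.303 × 10⁻²³)² / (2 × 6.645 × 10⁻²⁷) = 1.393 × 10⁻¹⁹ J = 0.870 eV.

KE = 0.870 eV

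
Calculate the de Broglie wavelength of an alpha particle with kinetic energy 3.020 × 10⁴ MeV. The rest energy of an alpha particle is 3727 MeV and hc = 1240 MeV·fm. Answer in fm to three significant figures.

Total energy E = KE + m₀c² = 3.020 × 10⁴ + 3727 = 33927 MeV.
(pc)² = E² − (m₀c²)² = (33927)² − (3727)² = 1.137 × 10⁹ MeV², so pc = 3.372 × 10⁴ MeV.
λ = hc/(pc) = 1240 MeV·fm / 3.372 × 10⁴ MeV = 0.0368 fm.

λ = 0.0368 fm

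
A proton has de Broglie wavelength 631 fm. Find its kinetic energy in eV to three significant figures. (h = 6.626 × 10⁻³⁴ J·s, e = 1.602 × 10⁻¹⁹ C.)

p = h/λ = 6.626 × 10⁻³⁴ / 6.310 × 10⁻¹³ = 1.050 × 10⁻²¹ kg·m/s.
KE = p²/(2m) = (1.050 × 10⁻²¹)² / (2 × 1.673 × 10⁻²⁷) = 3.295 × 10⁻¹⁶ J = 2060 eV.

KE = 2060 eV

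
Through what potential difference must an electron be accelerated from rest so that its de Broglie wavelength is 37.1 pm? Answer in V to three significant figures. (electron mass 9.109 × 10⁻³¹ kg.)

V = 1090 V

p = h/λ = 6.626 × 10⁻³⁴ / 3.710 × 10⁻¹¹ = 1.786 × 10⁻²³ kg·m/s.
KE = p²/(2m) = 1.751 × 10⁻¹⁶ J.
V = KE/e = 1.751 × 10⁻¹⁶ / (1.602 × 10⁻¹⁹) = 1090 V.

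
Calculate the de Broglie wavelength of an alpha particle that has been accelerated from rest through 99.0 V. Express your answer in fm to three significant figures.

KE = 2eV = 2 × 1.602 × 10⁻¹⁹ × 99.00 = 3.172 × 10⁻¹⁷ J.
p = √(2mKE) = √(2 × 6.645 × 10⁻²⁷ × 3.172 × 10⁻¹⁷) = 6.493 × 10⁻²² kg·m/s.
λ = h/p = 6.626 × 10⁻³⁴ / 6.493 × 10⁻²² = 1.02 × 10⁻¹² m = 1020 fm.

λ = 1020 fm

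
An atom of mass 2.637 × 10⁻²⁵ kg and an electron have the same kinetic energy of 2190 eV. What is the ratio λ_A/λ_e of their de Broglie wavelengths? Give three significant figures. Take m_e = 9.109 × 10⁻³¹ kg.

λ_A/λ_e = 1.86 × 10⁻³

At fixed KE, p = √(2mKE) so λ = h/p ∝ 1/√m.
λ_A/λ_e = √(m_e/m_A) = √(9.109 × 10⁻³¹/2.637 × 10⁻²⁵) = √(3.454 × 10⁻⁶) = 1.86 × 10⁻³.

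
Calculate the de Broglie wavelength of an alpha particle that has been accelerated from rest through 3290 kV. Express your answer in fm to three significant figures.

λ = 5.60 fm

KE = 2eV = 2 × 1.602 × 10⁻¹⁹ × 3.290 × 10⁶ = 1.054 × 10⁻¹² J.
p = √(2mKE) = √(2 × 6.645 × 10⁻²⁷ × 1.054 × 10⁻¹²) = 1.184 × 10⁻¹⁹ kg·m/s.
λ = h/p = 6.626 × 10⁻³⁴ / 1.184 × 10⁻¹⁹ = 5.60 × 10⁻¹⁵ m = 5.60 fm.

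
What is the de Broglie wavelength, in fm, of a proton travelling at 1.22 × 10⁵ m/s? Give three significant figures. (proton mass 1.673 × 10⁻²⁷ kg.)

p = mv = 1.673 × 10⁻²⁷ × 1.22 × 10⁵ = 2.041 × 10⁻²² kg·m/s.
λ = h/p = 6.626 × 10⁻³⁴ / 2.041 × 10⁻²² = 3.25 × 10⁻¹² m = 3250 fm.

λ = 3250 fm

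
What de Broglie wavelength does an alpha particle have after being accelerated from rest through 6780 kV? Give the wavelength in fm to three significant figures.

λ = 3.90 fm

KE = 2eV = 2 × 1.602 × 10⁻¹⁹ × 6.780 × 10⁶ = 2.172 × 10⁻¹² J.
p = √(2mKE) = √(2 × 6.645 × 10⁻²⁷ × 2.172 × 10⁻¹²) = 1.699 × 10⁻¹⁹ kg·m/s.
λ = h/p = 6.626 × 10⁻³⁴ / 1.699 × 10⁻¹⁹ = 3.90 × 10⁻¹⁵ m = 3.90 fm.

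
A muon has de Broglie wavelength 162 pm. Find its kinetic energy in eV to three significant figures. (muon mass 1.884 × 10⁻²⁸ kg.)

KE = 0.277 eV

p = h/λ = 6.626 × 10⁻³⁴ / 1.620 × 10⁻¹⁰ = 4.090 × 10⁻²⁴ kg·m/s.
KE = p²/(2m) = (4.090 × 10⁻²⁴)² / (2 × 1.884 × 10⁻²⁸) = 4.440 × 10⁻²⁰ J = 0.277 eV.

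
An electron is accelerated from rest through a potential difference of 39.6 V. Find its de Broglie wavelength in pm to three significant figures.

λ = 195 pm

KE = eV = 1.602 × 10⁻¹⁹ × 39.60 = 6.344 × 10⁻¹⁸ J.
p = √(2mKE) = √(2 × 9.109 × 10⁻³¹ × 6.344 × 10⁻¹⁸) = 3.400 × 10⁻²⁴ kg·m/s.
λ = h/p = 6.626 × 10⁻³⁴ / 3.400 × 10⁻²⁴ = 1.95 × 10⁻¹⁰ m = 195 pm.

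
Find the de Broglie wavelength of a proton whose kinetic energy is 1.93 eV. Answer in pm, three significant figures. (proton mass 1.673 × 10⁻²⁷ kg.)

KE = 1.93 eV = 3.092 × 10⁻¹⁹ J.
p = √(2mKE) = √(2 × 1.673 × 10⁻²⁷ × 3.092 × 10⁻¹⁹) = 3.216 × 10⁻²³ kg·m/s.
λ = h/p = 6.626 × 10⁻³⁴ / 3.216 × 10⁻²³ = 2.06 × 10⁻¹¹ m = 20.6 pm.

λ = 20.6 pm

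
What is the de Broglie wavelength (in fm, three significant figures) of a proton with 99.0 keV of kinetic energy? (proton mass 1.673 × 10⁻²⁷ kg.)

KE = 99.0 keV = 1.586 × 10⁻¹⁴ J.
p = √(2mKE) = √(2 × 1.673 × 10⁻²⁷ × 1.586 × 10⁻¹⁴) = 7.285 × 10⁻²¹ kg·m/s.
λ = h/p = 6.626 × 10⁻³⁴ / 7.285 × 10⁻²¹ = 9.10 × 10⁻¹⁴ m = 91.0 fm.

λ = 91.0 fm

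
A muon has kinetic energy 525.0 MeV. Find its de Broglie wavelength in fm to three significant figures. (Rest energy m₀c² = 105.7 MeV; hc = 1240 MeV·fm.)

λ = 1.99 fm

Total energy E = KE + m₀c² = 525.0 + 105.7 = 630.7 MeV.
(pc)² = E² − (m₀c²)² = (630.7)² − (105.7)² = 3.866 × 10⁵ MeV², so pc = 621.8 MeV.
λ = hc/(pc) = 1240 MeV·fm / 621.8 MeV = 1.99 fm.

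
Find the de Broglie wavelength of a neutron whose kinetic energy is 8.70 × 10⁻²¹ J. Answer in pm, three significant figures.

p = √(2mKE) = √(2 × 1.675 × 10⁻²⁷ × 8.700 × 10⁻²¹) = 5.399 × 10⁻²⁴ kg·m/s.
λ = h/p = 6.626 × 10⁻³⁴ / 5.399 × 10⁻²⁴ = 1.23 × 10⁻¹⁰ m = 123 pm.

λ = 123 pm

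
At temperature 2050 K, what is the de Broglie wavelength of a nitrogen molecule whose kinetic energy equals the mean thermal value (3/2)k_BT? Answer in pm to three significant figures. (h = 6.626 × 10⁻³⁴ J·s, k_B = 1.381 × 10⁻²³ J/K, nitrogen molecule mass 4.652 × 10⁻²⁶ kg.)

λ = 10.5 pm

KE = (3/2)k_BT = 1.5 × 1.381 × 10⁻²³ × 2050 = 4.247 × 10⁻²⁰ J.
p = √(2mKE) = √(2 × 4.652 × 10⁻²⁶ × 4.247 × 10⁻²⁰) = 6.286 × 10⁻²³ kg·m/s.
λ = h/p = 1.05 × 10⁻¹¹ m = 10.5 pm.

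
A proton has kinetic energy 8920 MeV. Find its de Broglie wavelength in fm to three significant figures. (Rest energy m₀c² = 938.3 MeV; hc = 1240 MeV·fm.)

Total energy E = KE + m₀c² = 8920 + 938.3 = 9858.3 MeV.
(pc)² = E² − (m₀c²)² = (9858.3)² − (938.3)² = 9.631 × 10⁷ MeV², so pc = 9814 MeV.
λ = hc/(pc) = 1240 MeV·fm / 9814 MeV = 0.126 fm.

λ = 0.126 fm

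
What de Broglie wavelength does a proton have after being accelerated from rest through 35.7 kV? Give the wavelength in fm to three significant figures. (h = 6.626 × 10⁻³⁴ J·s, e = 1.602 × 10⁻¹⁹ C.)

λ = 151 fm

KE = eV = 1.602 × 10⁻¹⁹ × 3.570 × 10⁴ = 5.719 × 10⁻¹⁵ J.
p = √(2mKE) = √(2 × 1.673 × 10⁻²⁷ × 5.719 × 10⁻¹⁵) = 4.374 × 10⁻²¹ kg·m/s.
λ = h/p = 6.626 × 10⁻³⁴ / 4.374 × 10⁻²¹ = 1.51 × 10⁻¹³ m = 151 fm.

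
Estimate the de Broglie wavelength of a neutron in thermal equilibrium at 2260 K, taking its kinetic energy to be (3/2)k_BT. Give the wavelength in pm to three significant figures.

λ = 52.9 pm

KE = (3/2)k_BT = 1.5 × 1.381 × 10⁻²³ × 2260 = 4.682 × 10⁻²⁰ J.
p = √(2mKE) = √(2 × 1.675 × 10⁻²⁷ × 4.682 × 10⁻²⁰) = 1.252 × 10⁻²³ kg·m/s.
λ = h/p = 5.29 × 10⁻¹¹ m = 52.9 pm.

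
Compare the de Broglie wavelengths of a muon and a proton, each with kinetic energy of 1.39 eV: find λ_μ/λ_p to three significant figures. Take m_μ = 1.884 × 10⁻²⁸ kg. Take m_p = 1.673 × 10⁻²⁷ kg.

At fixed KE, p = √(2mKE) so λ = h/p ∝ 1/√m.
λ_μ/λ_p = √(m_p/m_μ) = √(1.673 × 10⁻²⁷/1.884 × 10⁻²⁸) = √(8.880) = 2.98.

λ_μ/λ_p = 2.98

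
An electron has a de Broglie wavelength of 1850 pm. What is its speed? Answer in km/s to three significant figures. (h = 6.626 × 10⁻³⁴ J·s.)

v = 393 km/s

p = h/λ = 6.626 × 10⁻³⁴ / 1.850 × 10⁻⁹ = 3.582 × 10⁻²⁵ kg·m/s.
v = p/m = 3.582 × 10⁻²⁵ / 9.109 × 10⁻³¹ = 3.93 × 10⁵ m/s = 393 km/s.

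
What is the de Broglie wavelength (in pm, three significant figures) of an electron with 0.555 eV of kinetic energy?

KE = 0.555 eV = 8.891 × 10⁻²⁰ J.
p = √(2mKE) = √(2 × 9.109 × 10⁻³¹ × 8.891 × 10⁻²⁰) = 4.025 × 10⁻²⁵ kg·m/s.
λ = h/p = 6.626 × 10⁻³⁴ / 4.025 × 10⁻²⁵ = 1.65 × 10⁻⁹ m = 1650 pm.

λ = 1650 pm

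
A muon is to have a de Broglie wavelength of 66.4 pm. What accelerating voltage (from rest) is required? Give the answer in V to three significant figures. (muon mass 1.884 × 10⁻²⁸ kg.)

p = h/λ = 6.626 × 10⁻³⁴ / 6.640 × 10⁻¹¹ = 9.979 × 10⁻²⁴ kg·m/s.
KE = p²/(2m) = 2.643 × 10⁻¹⁹ J.
V = KE/e = 2.643 × 10⁻¹⁹ / (1.602 × 10⁻¹⁹) = 1.65 V.

V = 1.65 V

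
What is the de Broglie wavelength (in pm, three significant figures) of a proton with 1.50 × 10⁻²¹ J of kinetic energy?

p = √(2mKE) = √(2 × 1.673 × 10⁻²⁷ × 1.500 × 10⁻²¹) = 2.240 × 10⁻²⁴ kg·m/s.
λ = h/p = 6.626 × 10⁻³⁴ / 2.240 × 10⁻²⁴ = 2.96 × 10⁻¹⁰ m = 296 pm.

λ = 296 pm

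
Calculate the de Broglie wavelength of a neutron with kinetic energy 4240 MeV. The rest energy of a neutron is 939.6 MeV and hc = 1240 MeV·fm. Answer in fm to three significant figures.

λ = 0.243 fm

Total energy E = KE + m₀c² = 4240 + 939.6 = 5179.6 MeV.
(pc)² = E² − (m₀c²)² = (5179.6)² − (939.6)² = 2.595 × 10⁷ MeV², so pc = 5094 MeV.
λ = hc/(pc) = 1240 MeV·fm / 5094 MeV = 0.243 fm.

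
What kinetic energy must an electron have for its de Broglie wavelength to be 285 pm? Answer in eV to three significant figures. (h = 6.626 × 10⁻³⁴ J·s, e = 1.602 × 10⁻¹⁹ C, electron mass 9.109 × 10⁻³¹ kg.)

p = h/λ = 6.626 × 10⁻³⁴ / 2.850 × 10⁻¹⁰ = 2.325 × 10⁻²⁴ kg·m/s.
KE = p²/(2m) = (2.325 × 10⁻²⁴)² / (2 × 9.109 × 10⁻³¹) = 2.967 × 10⁻¹⁸ J = 18.5 eV.

KE = 18.5 eV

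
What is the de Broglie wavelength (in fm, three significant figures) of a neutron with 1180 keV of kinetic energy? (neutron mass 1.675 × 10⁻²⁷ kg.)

λ = 26.3 fm

KE = 1180 keV = 1.890 × 10⁻¹³ J.
p = √(2mKE) = √(2 × 1.675 × 10⁻²⁷ × 1.890 × 10⁻¹³) = 2.516 × 10⁻²⁰ kg·m/s.
λ = h/p = 6.626 × 10⁻³⁴ / 2.516 × 10⁻²⁰ = 2.63 × 10⁻¹⁴ m = 26.3 fm.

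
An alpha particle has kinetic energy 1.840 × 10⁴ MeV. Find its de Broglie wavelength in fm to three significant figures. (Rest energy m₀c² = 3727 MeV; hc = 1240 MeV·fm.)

Total energy E = KE + m₀c² = 1.840 × 10⁴ + 3727 = 22127 MeV.
(pc)² = E² − (m₀c²)² = (22127)² − (3727)² = 4.757 × 10⁸ MeV², so pc = 2.181 × 10⁴ MeV.
λ = hc/(pc) = 1240 MeV·fm / 2.181 × 10⁴ MeV = 0.0569 fm.

λ = 0.0569 fm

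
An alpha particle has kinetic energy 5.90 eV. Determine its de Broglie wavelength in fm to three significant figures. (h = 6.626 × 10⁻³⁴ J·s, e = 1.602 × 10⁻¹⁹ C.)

λ = 5910 fm

KE = 5.90 eV = 9.452 × 10⁻¹⁹ J.
p = √(2mKE) = √(2 × 6.645 × 10⁻²⁷ × 9.452 × 10⁻¹⁹) = 1.121 × 10⁻²² kg·m/s.
λ = h/p = 6.626 × 10⁻³⁴ / 1.121 × 10⁻²² = 5.91 × 10⁻¹² m = 5910 fm.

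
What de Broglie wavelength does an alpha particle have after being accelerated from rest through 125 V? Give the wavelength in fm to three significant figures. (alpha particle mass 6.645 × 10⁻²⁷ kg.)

λ = 908 fm

KE = 2eV = 2 × 1.602 × 10⁻¹⁹ × 125.0 = 4.005 × 10⁻¹⁷ J.
p = √(2mKE) = √(2 × 6.645 × 10⁻²⁷ × 4.005 × 10⁻¹⁷) = 7.296 × 10⁻²² kg·m/s.
λ = h/p = 6.626 × 10⁻³⁴ / 7.296 × 10⁻²² = 9.08 × 10⁻¹³ m = 908 fm.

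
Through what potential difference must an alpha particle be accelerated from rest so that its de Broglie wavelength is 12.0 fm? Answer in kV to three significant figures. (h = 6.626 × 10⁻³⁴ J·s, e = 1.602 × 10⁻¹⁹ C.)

p = h/λ = 6.626 × 10⁻³⁴ / 1.200 × 10⁻¹⁴ = 5.522 × 10⁻²⁰ kg·m/s.
KE = p²/(2m) = 2.294 × 10⁻¹³ J.
V = KE/2e = 2.294 × 10⁻¹³ / (2 × 1.602 × 10⁻¹⁹) = 716 kV.

V = 716 kV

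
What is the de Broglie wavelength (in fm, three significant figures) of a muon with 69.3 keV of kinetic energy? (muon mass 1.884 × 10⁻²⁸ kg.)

λ = 324 fm

KE = 69.3 keV = 1.110 × 10⁻¹⁴ J.
p = √(2mKE) = √(2 × 1.884 × 10⁻²⁸ × 1.110 × 10⁻¹⁴) = 2.045 × 10⁻²¹ kg·m/s.
λ = h/p = 6.626 × 10⁻³⁴ / 2.045 × 10⁻²¹ = 3.24 × 10⁻¹³ m = 324 fm.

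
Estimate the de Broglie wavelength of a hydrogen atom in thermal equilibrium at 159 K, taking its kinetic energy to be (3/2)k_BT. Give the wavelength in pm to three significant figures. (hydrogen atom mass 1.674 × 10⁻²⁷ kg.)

λ = 200 pm

KE = (3/2)k_BT = 1.5 × 1.381 × 10⁻²³ × 159 = 3.294 × 10⁻²¹ J.
p = √(2mKE) = √(2 × 1.674 × 10⁻²⁷ × 3.294 × 10⁻²¹) = 3.321 × 10⁻²⁴ kg·m/s.
λ = h/p = 2.00 × 10⁻¹⁰ m = 200 pm.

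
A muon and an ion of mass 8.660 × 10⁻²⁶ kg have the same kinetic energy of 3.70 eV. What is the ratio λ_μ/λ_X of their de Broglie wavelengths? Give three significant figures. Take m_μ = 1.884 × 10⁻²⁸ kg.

At fixed KE, p = √(2mKE) so λ = h/p ∝ 1/√m.
λ_μ/λ_X = √(m_X/m_μ) = √(8.660 × 10⁻²⁶/1.884 × 10⁻²⁸) = √(459.7) = 21.4.

λ_μ/λ_X = 21.4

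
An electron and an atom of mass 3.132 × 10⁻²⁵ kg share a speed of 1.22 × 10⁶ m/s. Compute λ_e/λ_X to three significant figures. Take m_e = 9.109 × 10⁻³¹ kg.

λ_e/λ_X = 3.44 × 10⁵

At fixed v, p = mv so λ = h/(mv) ∝ 1/m.
λ_e/λ_X = m_X/m_e = 3.132 × 10⁻²⁵/9.109 × 10⁻³¹ = 3.44 × 10⁵.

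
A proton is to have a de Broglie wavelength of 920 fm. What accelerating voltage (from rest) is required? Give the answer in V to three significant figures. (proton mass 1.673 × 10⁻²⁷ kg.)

p = h/λ = 6.626 × 10⁻³⁴ / 9.200 × 10⁻¹³ = 7.202 × 10⁻²² kg·m/s.
KE = p²/(2m) = 1.550 × 10⁻¹⁶ J.
V = KE/e = 1.550 × 10⁻¹⁶ / (1.602 × 10⁻¹⁹) = 968 V.

V = 968 V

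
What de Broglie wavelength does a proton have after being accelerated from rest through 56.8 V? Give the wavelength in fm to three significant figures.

λ = 3800 fm

KE = eV = 1.602 × 10⁻¹⁹ × 56.80 = 9.099 × 10⁻¹⁸ J.
p = √(2mKE) = √(2 × 1.673 × 10⁻²⁷ × 9.099 × 10⁻¹⁸) = 1.745 × 10⁻²² kg·m/s.
λ = h/p = 6.626 × 10⁻³⁴ / 1.745 × 10⁻²² = 3.80 × 10⁻¹² m = 3800 fm.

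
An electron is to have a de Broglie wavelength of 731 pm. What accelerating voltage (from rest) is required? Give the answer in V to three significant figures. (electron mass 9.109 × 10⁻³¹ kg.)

V = 2.82 V

p = h/λ = 6.626 × 10⁻³⁴ / 7.310 × 10⁻¹⁰ = 9.064 × 10⁻²⁵ kg·m/s.
KE = p²/(2m) = 4.510 × 10⁻¹⁹ J.
V = KE/e = 4.510 × 10⁻¹⁹ / (1.602 × 10⁻¹⁹) = 2.82 V.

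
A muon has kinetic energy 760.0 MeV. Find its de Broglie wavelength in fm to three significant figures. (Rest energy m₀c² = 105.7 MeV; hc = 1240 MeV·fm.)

Total energy E = KE + m₀c² = 760.0 + 105.7 = 865.7 MeV.
(pc)² = E² − (m₀c²)² = (865.7)² − (105.7)² = 7.383 × 10⁵ MeV², so pc = 859.2 MeV.
λ = hc/(pc) = 1240 MeV·fm / 859.2 MeV = 1.44 fm.

λ = 1.44 fm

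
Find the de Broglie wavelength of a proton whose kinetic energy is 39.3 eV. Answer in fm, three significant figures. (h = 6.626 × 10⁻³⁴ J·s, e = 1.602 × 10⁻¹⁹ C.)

λ = 4570 fm

KE = 39.3 eV = 6.296 × 10⁻¹⁸ J.
p = √(2mKE) = √(2 × 1.673 × 10⁻²⁷ × 6.296 × 10⁻¹⁸) = 1.451 × 10⁻²² kg·m/s.
λ = h/p = 6.626 × 10⁻³⁴ / 1.451 × 10⁻²² = 4.57 × 10⁻¹² m = 4570 fm.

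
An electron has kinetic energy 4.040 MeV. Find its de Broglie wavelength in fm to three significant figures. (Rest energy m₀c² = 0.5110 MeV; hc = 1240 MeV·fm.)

Total energy E = KE + m₀c² = 4.040 + 0.5110 = 4.5510 MeV.
(pc)² = E² − (m₀c²)² = (4.5510)² − (0.5110)² = 20.45 MeV², so pc = 4.522 MeV.
λ = hc/(pc) = 1240 MeV·fm / 4.522 MeV = 274 fm.

λ = 274 fm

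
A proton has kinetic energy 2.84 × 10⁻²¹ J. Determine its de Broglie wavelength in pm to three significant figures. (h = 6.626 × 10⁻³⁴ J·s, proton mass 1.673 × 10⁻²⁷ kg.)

p = √(2mKE) = √(2 × 1.673 × 10⁻²⁷ × 2.840 × 10⁻²¹) = 3.083 × 10⁻²⁴ kg·m/s.
λ = h/p = 6.626 × 10⁻³⁴ / 3.083 × 10⁻²⁴ = 2.15 × 10⁻¹⁰ m = 215 pm.

λ = 215 pm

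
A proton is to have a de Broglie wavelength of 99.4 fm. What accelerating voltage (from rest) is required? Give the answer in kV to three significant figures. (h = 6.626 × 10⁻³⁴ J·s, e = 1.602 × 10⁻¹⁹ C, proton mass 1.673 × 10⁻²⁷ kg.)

p = h/λ = 6.626 × 10⁻³⁴ / 9.940 × 10⁻¹⁴ = 6.666 × 10⁻²¹ kg·m/s.
KE = p²/(2m) = 1.328 × 10⁻¹⁴ J.
V = KE/e = 1.328 × 10⁻¹⁴ / (1.602 × 10⁻¹⁹) = 82.9 kV.

V = 82.9 kV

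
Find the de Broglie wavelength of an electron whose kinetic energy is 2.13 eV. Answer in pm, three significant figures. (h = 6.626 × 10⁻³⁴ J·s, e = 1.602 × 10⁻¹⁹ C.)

KE = 2.13 eV = 3.412 × 10⁻¹⁹ J.
p = √(2mKE) = √(2 × 9.109 × 10⁻³¹ × 3.412 × 10⁻¹⁹) = 7.884 × 10⁻²⁵ kg·m/s.
λ = h/p = 6.626 × 10⁻³⁴ / 7.884 × 10⁻²⁵ = 8.40 × 10⁻¹⁰ m = 840 pm.

λ = 840 pm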